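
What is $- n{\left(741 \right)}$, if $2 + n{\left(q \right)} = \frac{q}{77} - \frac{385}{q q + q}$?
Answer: $- \frac{46102267}{6048042} \approx -7.6227$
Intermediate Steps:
$n{\left(q \right)} = -2 - \frac{385}{q + q^{2}} + \frac{q}{77}$ ($n{\left(q \right)} = -2 + \left(\frac{q}{77} - \frac{385}{q q + q}\right) = -2 + \left(q \frac{1}{77} - \frac{385}{q^{2} + q}\right) = -2 + \left(\frac{q}{77} - \frac{385}{q + q^{2}}\right) = -2 + \left(- \frac{385}{q + q^{2}} + \frac{q}{77}\right) = -2 - \frac{385}{q + q^{2}} + \frac{q}{77}$)
$- n{\left(741 \right)} = - \frac{-29645 + 741^{3} - 114114 - 153 \cdot 741^{2}}{77 \cdot 741 \left(1 + 741\right)} = - \frac{-29645 + 406869021 - 114114 - 84009393}{77 \cdot 741 \cdot 742} = - \frac{322715869}{77 \cdot 741 \cdot 742} = \left(-1\right) \frac{46102267}{6048042} = - \frac{46102267}{6048042}$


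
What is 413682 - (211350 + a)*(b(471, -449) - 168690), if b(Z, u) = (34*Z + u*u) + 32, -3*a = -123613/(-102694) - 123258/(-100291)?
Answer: -106562659609653360907/10299283954 ≈ -1.0347e+10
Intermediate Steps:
a = -25055128435/30897851862 (a = -(-123613/(-102694) - 123258/(-100291))/3 = -(-123613*(-1/102694) - 123258*(-1/100291))/3 = -(123613/102694 + 123258/100291)/3 = -1/3*25055128435/10299283954 = -25055128435/30897851862 ≈ -0.81090)
b(Z, u) = 32 + u**2 + 34*Z (b(Z, u) = (34*Z + u**2) + 32 = (u**2 + 34*Z) + 32 = 32 + u**2 + 34*Z)
413682 - (211350 + a)*(b(471, -449) - 168690) = 413682 - (211350 - 25055128435/30897851862)*((32 + (-449)**2 + 34*471) - 168690) = 413682 - 6530235935905265*((32 + 201601 + 16014) - 168690)/30897851862 = 413682 - 6530235935905265*(217647 - 168690)/30897851862 = 413682 - 6530235935905265*48957/30897851862 = 413682 - 1*106566920238038019535/10299283954 = 413682 - 106566920238038019535/10299283954 = -106562659609653360907/10299283954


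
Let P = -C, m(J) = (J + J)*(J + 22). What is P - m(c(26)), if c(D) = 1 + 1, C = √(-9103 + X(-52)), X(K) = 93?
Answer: -96 - I*√9010 ≈ -96.0 - 94.921*I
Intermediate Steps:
C = I*√9010 (C = √(-9103 + 93) = √(-9010) = I*√9010 ≈ 94.921*I)
c(D) = 2
m(J) = 2*J*(22 + J) (m(J) = (2*J)*(22 + J) = 2*J*(22 + J))
P = -I*√9010 ≈ -94.921*I
P - m(c(26)) = -I*√9010 - 2*2*(22 + 2) = -I*√9010 - 2*2*24 = -I*√9010 - 1*96 = -I*√9010 - 96 = -96 - I*√9010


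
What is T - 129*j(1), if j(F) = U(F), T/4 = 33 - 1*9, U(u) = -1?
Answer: 225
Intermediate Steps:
T = 96 (T = 4*(33 - 1*9) = 4*(33 - 9) = 4*24 = 96)
j(F) = -1
T - 129*j(1) = 96 - 129*(-1) = 96 + 129 = 225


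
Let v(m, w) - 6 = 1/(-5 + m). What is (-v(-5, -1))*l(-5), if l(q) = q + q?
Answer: 59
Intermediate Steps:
v(m, w) = 6 + 1/(-5 + m)
l(q) = 2*q
(-v(-5, -1))*l(-5) = (-(-29 + 6*(-5))/(-5 - 5))*(2*(-5)) = -(-29 - 30)/(-10)*(-10) = -(-1)*(-59)/10*(-10) = -1*59/10*(-10) = -59/10*(-10) = 59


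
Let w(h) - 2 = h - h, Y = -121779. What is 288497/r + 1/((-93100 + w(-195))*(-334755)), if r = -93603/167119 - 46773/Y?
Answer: -1016563358626618215445946/620222484414475125 ≈ -1.6390e+6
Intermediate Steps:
w(h) = 2 (w(h) = 2 + (h - h) = 2 + 0 = 2)
r = -398024750/2261287189 (r = -93603/167119 - 46773/(-121779) = -93603*1/167119 - 46773*(-1/121779) = -93603/167119 + 5197/13531 = -398024750/2261287189 ≈ -0.17602)
288497/r + 1/((-93100 + w(-195))*(-334755)) = 288497/(-398024750/2261287189) + 1/((-93100 + 2)*(-334755)) = 288497*(-2261287189/398024750) - 1/334755/(-93098) = -652374570164933/398024750 - 1/93098*(-1/334755) = -652374570164933/398024750 + 1/31165020990 = -1016563358626618215445946/620222484414475125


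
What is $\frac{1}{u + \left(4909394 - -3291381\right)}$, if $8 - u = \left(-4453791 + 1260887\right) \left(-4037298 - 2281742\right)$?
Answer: $- \frac{1}{20176079891377} \approx -4.9564 \cdot 10^{-14}$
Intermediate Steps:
$u = -20176088092152$ ($u = 8 - \left(-4453791 + 1260887\right) \left(-4037298 - 2281742\right) = 8 - \left(-3192904\right) \left(-6319040\right) = 8 - 20176088092160 = -20176088092152$)
$\frac{1}{u + \left(4909394 - -3291381\right)} = \frac{1}{-20176088092152 + \left(4909394 - -3291381\right)} = \frac{1}{-20176088092152 + \left(4909394 + 3291381\right)} = \frac{1}{-20176088092152 + 8200775} = \frac{1}{-20176079891377} = - \frac{1}{20176079891377}$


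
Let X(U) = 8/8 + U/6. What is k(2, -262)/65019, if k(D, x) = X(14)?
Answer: 10/195057 ≈ 5.1267e-5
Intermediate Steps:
X(U) = 1 + U/6 (X(U) = 8*(⅛) + U*(⅙) = 1 + U/6)
k(D, x) = 10/3 (k(D, x) = 1 + (⅙)*14 = 1 + 7/3 = 10/3)
k(2, -262)/65019 = (10/3)/65019 = (10/3)*(1/65019) = 10/195057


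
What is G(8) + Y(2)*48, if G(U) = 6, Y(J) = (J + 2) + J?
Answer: 294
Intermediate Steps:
Y(J) = 2 + 2*J (Y(J) = (2 + J) + J = 2 + 2*J)
G(8) + Y(2)*48 = 6 + (2 + 2*2)*48 = 6 + (2 + 4)*48 = 6 + 6*48 = 6 + 288 = 294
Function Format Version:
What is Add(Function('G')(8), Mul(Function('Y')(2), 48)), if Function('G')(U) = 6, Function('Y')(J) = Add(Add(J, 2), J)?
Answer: 294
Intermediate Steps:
Function('Y')(J) = Add(2, Mul(2, J)) (Function('Y')(J) = Add(Add(2, J), J) = Add(2, Mul(2, J)))
Add(Function('G')(8), Mul(Function('Y')(2), 48)) = Add(6, Mul(Add(2, Mul(2, 2)), 48)) = Add(6, Mul(Add(2, 4), 48)) = Add(6, Mul(6, 48)) = Add(6, 288) = 294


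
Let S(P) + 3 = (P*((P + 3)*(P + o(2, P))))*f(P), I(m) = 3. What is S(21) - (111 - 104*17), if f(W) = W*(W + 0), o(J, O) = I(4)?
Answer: 5335990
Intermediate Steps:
o(J, O) = 3
f(W) = W² (f(W) = W*W = W²)
S(P) = -3 + P³*(3 + P)² (S(P) = -3 + (P*((P + 3)*(P + 3)))*P² = -3 + (P*((3 + P)*(3 + P)))*P² = -3 + (P*(3 + P)²)*P² = -3 + P³*(3 + P)²)
S(21) - (111 - 104*17) = (-3 + 21⁵ + 6*21⁴ + 9*21³) - (111 - 104*17) = (-3 + 4084101 + 6*194481 + 9*9261) - (111 - 1768) = (-3 + 4084101 + 1166886 + 83349) - 1*(-1657) = 5334333 + 1657 = 5335990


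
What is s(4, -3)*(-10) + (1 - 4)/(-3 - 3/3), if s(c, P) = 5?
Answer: -197/4 ≈ -49.250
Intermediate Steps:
s(4, -3)*(-10) + (1 - 4)/(-3 - 3/3) = 5*(-10) + (1 - 4)/(-3 - 3/3) = -50 - 3/(-3 - 3*1/3) = -50 - 3/(-3 - 1) = -50 - 3/(-4) = -50 - 3*(-1/4) = -50 + 3/4 = -197/4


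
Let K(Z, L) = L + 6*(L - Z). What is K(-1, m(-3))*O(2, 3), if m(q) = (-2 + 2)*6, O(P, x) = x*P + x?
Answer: 54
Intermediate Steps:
O(P, x) = x + P*x (O(P, x) = P*x + x = x + P*x)
m(q) = 0 (m(q) = 0*6 = 0)
K(Z, L) = -6*Z + 7*L (K(Z, L) = L + (-6*Z + 6*L) = -6*Z + 7*L)
K(-1, m(-3))*O(2, 3) = (-6*(-1) + 7*0)*(3*(1 + 2)) = (6 + 0)*(3*3) = 6*9 = 54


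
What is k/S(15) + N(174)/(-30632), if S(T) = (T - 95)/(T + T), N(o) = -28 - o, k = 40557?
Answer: -465878057/30632 ≈ -15209.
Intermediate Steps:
S(T) = (-95 + T)/(2*T) (S(T) = (-95 + T)/((2*T)) = (-95 + T)*(1/(2*T)) = (-95 + T)/(2*T))
k/S(15) + N(174)/(-30632) = 40557/(((½)*(-95 + 15)/15)) + (-28 - 1*174)/(-30632) = 40557/(((½)*(1/15)*(-80))) + (-28 - 174)*(-1/30632) = 40557/(-8/3) - 202*(-1/30632) = 40557*(-3/8) + 101/15316 = -121671/8 + 101/15316 = -465878057/30632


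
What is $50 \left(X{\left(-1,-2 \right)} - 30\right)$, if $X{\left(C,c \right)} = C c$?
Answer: $-1400$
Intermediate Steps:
$50 \left(X{\left(-1,-2 \right)} - 30\right) = 50 \left(\left(-1\right) \left(-2\right) - 30\right) = 50 \left(2 - 30\right) = 50 \left(-28\right) = -1400$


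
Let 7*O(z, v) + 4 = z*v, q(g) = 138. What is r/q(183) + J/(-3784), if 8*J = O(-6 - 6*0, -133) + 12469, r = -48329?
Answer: -466057411/1329216 ≈ -350.63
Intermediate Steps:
O(z, v) = -4/7 + v*z/7 (O(z, v) = -4/7 + (z*v)/7 = -4/7 + (v*z)/7 = -4/7 + v*z/7)
J = 88077/56 (J = ((-4/7 + (⅐)*(-133)*(-6 - 6*0)) + 12469)/8 = ((-4/7 + (⅐)*(-133)*(-6 + 0)) + 12469)/8 = ((-4/7 + (⅐)*(-133)*(-6)) + 12469)/8 = ((-4/7 + 114) + 12469)/8 = (794/7 + 12469)/8 = (⅛)*(88077/7) = 88077/56 ≈ 1572.8)
r/q(183) + J/(-3784) = -48329/138 + (88077/56)/(-3784) = -48329*1/138 + (88077/56)*(-1/3784) = -48329/138 - 8007/19264 = -466057411/1329216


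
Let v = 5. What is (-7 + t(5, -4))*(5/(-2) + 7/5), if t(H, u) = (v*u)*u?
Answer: -803/10 ≈ -80.300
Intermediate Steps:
t(H, u) = 5*u² (t(H, u) = (5*u)*u = 5*u²)
(-7 + t(5, -4))*(5/(-2) + 7/5) = (-7 + 5*(-4)²)*(5/(-2) + 7/5) = (-7 + 5*16)*(5*(-½) + 7*(⅕)) = (-7 + 80)*(-5/2 + 7/5) = 73*(-11/10) = -803/10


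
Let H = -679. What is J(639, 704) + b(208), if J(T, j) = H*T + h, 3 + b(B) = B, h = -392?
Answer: -434068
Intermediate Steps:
b(B) = -3 + B
J(T, j) = -392 - 679*T (J(T, j) = -679*T - 392 = -392 - 679*T)
J(639, 704) + b(208) = (-392 - 679*639) + (-3 + 208) = (-392 - 433881) + 205 = -434273 + 205 = -434068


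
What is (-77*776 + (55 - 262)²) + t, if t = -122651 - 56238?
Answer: -195792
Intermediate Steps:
t = -178889
(-77*776 + (55 - 262)²) + t = (-77*776 + (55 - 262)²) - 178889 = (-59752 + (-207)²) - 178889 = (-59752 + 42849) - 178889 = -16903 - 178889 = -195792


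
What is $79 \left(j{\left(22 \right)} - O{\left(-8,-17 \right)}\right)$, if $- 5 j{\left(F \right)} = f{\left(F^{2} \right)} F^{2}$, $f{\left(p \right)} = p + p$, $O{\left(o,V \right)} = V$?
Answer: $- \frac{37005733}{5} \approx -7.4011 \cdot 10^{6}$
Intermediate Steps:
$f{\left(p \right)} = 2 p$
$j{\left(F \right)} = - \frac{2 F^{4}}{5}$ ($j{\left(F \right)} = - \frac{2 F^{2} F^{2}}{5} = - \frac{2 F^{4}}{5}$)
$79 \left(j{\left(22 \right)} - O{\left(-8,-17 \right)}\right) = 79 \left(- \frac{2 \cdot 22^{4}}{5} - -17\right) = 79 \left(\left(- \frac{2}{5}\right) 234256 + 17\right) = 79 \left(- \frac{468512}{5} + 17\right) = 79 \left(- \frac{468427}{5}\right) = - \frac{37005733}{5}$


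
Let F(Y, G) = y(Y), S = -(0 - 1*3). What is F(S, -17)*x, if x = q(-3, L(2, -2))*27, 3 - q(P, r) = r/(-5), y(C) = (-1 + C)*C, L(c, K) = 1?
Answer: 2592/5 ≈ 518.40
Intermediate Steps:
S = 3 (S = -(0 - 3) = -1*(-3) = 3)
y(C) = C*(-1 + C)
F(Y, G) = Y*(-1 + Y)
q(P, r) = 3 + r/5 (q(P, r) = 3 - r/(-5) = 3 - r*(-1)/5 = 3 - (-1)*r/5 = 3 + r/5)
x = 432/5 (x = (3 + (⅕)*1)*27 = (3 + ⅕)*27 = (16/5)*27 = 432/5 ≈ 86.400)
F(S, -17)*x = (3*(-1 + 3))*(432/5) = (3*2)*(432/5) = 6*(432/5) = 2592/5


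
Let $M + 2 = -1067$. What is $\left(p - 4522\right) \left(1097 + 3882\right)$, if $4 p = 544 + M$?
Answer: $- \frac{92674127}{4} \approx -2.3169 \cdot 10^{7}$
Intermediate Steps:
$M = -1069$ ($M = -2 - 1067 = -1069$)
$p = - \frac{525}{4}$ ($p = \frac{544 - 1069}{4} = \frac{1}{4} \left(-525\right) = - \frac{525}{4} \approx -131.25$)
$\left(p - 4522\right) \left(1097 + 3882\right) = \left(- \frac{525}{4} - 4522\right) \left(1097 + 3882\right) = \left(- \frac{18613}{4}\right) 4979 = - \frac{92674127}{4}$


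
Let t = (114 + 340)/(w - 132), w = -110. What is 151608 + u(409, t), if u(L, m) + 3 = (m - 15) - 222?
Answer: 18315301/121 ≈ 1.5137e+5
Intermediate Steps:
t = -227/121 (t = (114 + 340)/(-110 - 132) = 454/(-242) = 454*(-1/242) = -227/121 ≈ -1.8760)
u(L, m) = -240 + m (u(L, m) = -3 + ((m - 15) - 222) = -3 + ((-15 + m) - 222) = -3 + (-237 + m) = -240 + m)
151608 + u(409, t) = 151608 + (-240 - 227/121) = 151608 - 29267/121 = 18315301/121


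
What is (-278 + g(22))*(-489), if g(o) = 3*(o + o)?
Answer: 71394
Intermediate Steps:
g(o) = 6*o (g(o) = 3*(2*o) = 6*o)
(-278 + g(22))*(-489) = (-278 + 6*22)*(-489) = (-278 + 132)*(-489) = -146*(-489) = 71394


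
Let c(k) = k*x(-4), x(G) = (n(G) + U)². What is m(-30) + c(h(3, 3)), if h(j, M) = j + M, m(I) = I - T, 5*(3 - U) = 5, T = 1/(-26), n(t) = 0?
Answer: -155/26 ≈ -5.9615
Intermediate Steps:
T = -1/26 ≈ -0.038462
U = 2 (U = 3 - ⅕*5 = 3 - 1 = 2)
m(I) = 1/26 + I (m(I) = I - 1*(-1/26) = I + 1/26 = 1/26 + I)
x(G) = 4 (x(G) = (0 + 2)² = 2² = 4)
h(j, M) = M + j
c(k) = 4*k (c(k) = k*4 = 4*k)
m(-30) + c(h(3, 3)) = (1/26 - 30) + 4*(3 + 3) = -779/26 + 4*6 = -779/26 + 24 = -155/26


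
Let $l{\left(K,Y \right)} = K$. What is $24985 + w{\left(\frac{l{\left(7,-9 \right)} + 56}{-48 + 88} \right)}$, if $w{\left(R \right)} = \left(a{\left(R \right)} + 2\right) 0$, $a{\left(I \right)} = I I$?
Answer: $24985$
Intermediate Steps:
$a{\left(I \right)} = I^{2}$
$w{\left(R \right)} = 0$ ($w{\left(R \right)} = \left(R^{2} + 2\right) 0 = \left(2 + R^{2}\right) 0 = 0$)
$24985 + w{\left(\frac{l{\left(7,-9 \right)} + 56}{-48 + 88} \right)} = 24985 + 0 = 24985$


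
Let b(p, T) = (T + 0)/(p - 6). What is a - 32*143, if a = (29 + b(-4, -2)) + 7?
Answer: -22699/5 ≈ -4539.8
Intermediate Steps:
b(p, T) = T/(-6 + p)
a = 181/5 (a = (29 - 2/(-6 - 4)) + 7 = (29 - 2/(-10)) + 7 = (29 - 2*(-⅒)) + 7 = (29 + ⅕) + 7 = 146/5 + 7 = 181/5 ≈ 36.200)
a - 32*143 = 181/5 - 32*143 = 181/5 - 4576 = -22699/5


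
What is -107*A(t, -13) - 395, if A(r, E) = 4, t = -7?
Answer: -823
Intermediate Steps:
-107*A(t, -13) - 395 = -107*4 - 395 = -428 - 395 = -823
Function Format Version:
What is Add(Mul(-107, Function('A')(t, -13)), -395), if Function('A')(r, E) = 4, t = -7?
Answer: -823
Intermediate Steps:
Add(Mul(-107, Function('A')(t, -13)), -395) = Add(Mul(-107, 4), -395) = Add(-428, -395) = -823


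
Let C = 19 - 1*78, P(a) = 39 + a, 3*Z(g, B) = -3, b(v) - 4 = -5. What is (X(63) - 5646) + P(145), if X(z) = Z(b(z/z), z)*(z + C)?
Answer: -5466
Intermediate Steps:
b(v) = -1 (b(v) = 4 - 5 = -1)
Z(g, B) = -1 (Z(g, B) = (1/3)*(-3) = -1)
C = -59 (C = 19 - 78 = -59)
X(z) = 59 - z (X(z) = -(z - 59) = -(-59 + z) = 59 - z)
(X(63) - 5646) + P(145) = ((59 - 1*63) - 5646) + (39 + 145) = ((59 - 63) - 5646) + 184 = (-4 - 5646) + 184 = -5650 + 184 = -5466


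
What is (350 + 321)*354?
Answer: 237534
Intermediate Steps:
(350 + 321)*354 = 671*354 = 237534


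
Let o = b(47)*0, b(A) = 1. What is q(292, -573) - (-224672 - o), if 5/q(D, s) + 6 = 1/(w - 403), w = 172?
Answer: 311618909/1387 ≈ 2.2467e+5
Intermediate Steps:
o = 0 (o = 1*0 = 0)
q(D, s) = -1155/1387 (q(D, s) = 5/(-6 + 1/(172 - 403)) = 5/(-6 + 1/(-231)) = 5/(-6 - 1/231) = 5/(-1387/231) = 5*(-231/1387) = -1155/1387)
q(292, -573) - (-224672 - o) = -1155/1387 - (-224672 - 1*0) = -1155/1387 - (-224672 + 0) = -1155/1387 - 1*(-224672) = -1155/1387 + 224672 = 311618909/1387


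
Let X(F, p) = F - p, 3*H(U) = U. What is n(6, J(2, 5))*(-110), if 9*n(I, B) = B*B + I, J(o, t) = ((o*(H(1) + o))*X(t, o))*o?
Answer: -86900/9 ≈ -9655.6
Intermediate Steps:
H(U) = U/3
J(o, t) = o²*(⅓ + o)*(t - o) (J(o, t) = ((o*((⅓)*1 + o))*(t - o))*o = ((o*(⅓ + o))*(t - o))*o = (o*(⅓ + o)*(t - o))*o = o²*(⅓ + o)*(t - o))
n(I, B) = I/9 + B²/9 (n(I, B) = (B*B + I)/9 = (B² + I)/9 = (I + B²)/9 = I/9 + B²/9)
n(6, J(2, 5))*(-110) = ((⅑)*6 + (-⅓*2²*(1 + 3*2)*(2 - 1*5))²/9)*(-110) = (⅔ + (-⅓*4*(1 + 6)*(2 - 5))²/9)*(-110) = (⅔ + (-⅓*4*7*(-3))²/9)*(-110) = (⅔ + (⅑)*28²)*(-110) = (⅔ + (⅑)*784)*(-110) = (⅔ + 784/9)*(-110) = (790/9)*(-110) = -86900/9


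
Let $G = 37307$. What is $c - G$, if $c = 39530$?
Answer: $2223$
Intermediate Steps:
$c - G = 39530 - 37307 = 2223$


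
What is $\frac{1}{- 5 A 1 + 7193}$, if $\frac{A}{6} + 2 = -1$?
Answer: $\frac{1}{7283} \approx 0.00013731$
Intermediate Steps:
$A = -18$ ($A = -12 + 6 \left(-1\right) = -12 - 6 = -18$)
$\frac{1}{- 5 A 1 + 7193} = \frac{1}{\left(-5\right) \left(-18\right) 1 + 7193} = \frac{1}{90 \cdot 1 + 7193} = \frac{1}{90 + 7193} = \frac{1}{7283}$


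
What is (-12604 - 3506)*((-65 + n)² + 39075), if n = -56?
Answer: -865364760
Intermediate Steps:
(-12604 - 3506)*((-65 + n)² + 39075) = (-12604 - 3506)*((-65 - 56)² + 39075) = -16110*((-121)² + 39075) = -16110*(14641 + 39075) = -16110*53716 = -865364760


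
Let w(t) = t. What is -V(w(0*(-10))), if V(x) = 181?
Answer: -181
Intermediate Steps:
-V(w(0*(-10))) = -1*181 = -181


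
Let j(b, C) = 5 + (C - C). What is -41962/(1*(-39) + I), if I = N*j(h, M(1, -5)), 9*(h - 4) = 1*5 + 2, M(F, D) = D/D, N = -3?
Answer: 20981/27 ≈ 777.07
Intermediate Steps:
M(F, D) = 1
h = 43/9 (h = 4 + (1*5 + 2)/9 = 4 + (5 + 2)/9 = 4 + (⅑)*7 = 4 + 7/9 = 43/9 ≈ 4.7778)
j(b, C) = 5 (j(b, C) = 5 + 0 = 5)
I = -15 (I = -3*5 = -15)
-41962/(1*(-39) + I) = -41962/(1*(-39) - 15) = -41962/(-39 - 15) = -41962/(-54) = -41962*(-1/54) = 20981/27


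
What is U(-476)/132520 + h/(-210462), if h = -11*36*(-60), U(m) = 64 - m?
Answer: -25291881/232420202 ≈ -0.10882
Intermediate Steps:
h = 23760 (h = -396*(-60) = 23760)
U(-476)/132520 + h/(-210462) = (64 - 1*(-476))/132520 + 23760/(-210462) = (64 + 476)*(1/132520) + 23760*(-1/210462) = 540*(1/132520) - 3960/35077 = 27/6626 - 3960/35077 = -25291881/232420202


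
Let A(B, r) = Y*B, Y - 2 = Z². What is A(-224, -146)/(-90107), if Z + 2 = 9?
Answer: 11424/90107 ≈ 0.12678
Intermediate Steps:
Z = 7 (Z = -2 + 9 = 7)
Y = 51 (Y = 2 + 7² = 2 + 49 = 51)
A(B, r) = 51*B
A(-224, -146)/(-90107) = (51*(-224))/(-90107) = -11424*(-1/90107) = 11424/90107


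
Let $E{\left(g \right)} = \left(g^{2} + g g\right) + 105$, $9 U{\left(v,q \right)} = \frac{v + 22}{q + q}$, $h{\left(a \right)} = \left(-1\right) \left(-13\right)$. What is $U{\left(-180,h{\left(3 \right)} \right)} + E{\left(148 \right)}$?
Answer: $\frac{5137742}{117} \approx 43912.0$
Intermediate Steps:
$h{\left(a \right)} = 13$
$U{\left(v,q \right)} = \frac{22 + v}{18 q}$ ($U{\left(v,q \right)} = \frac{\left(v + 22\right) \frac{1}{q + q}}{9} = \frac{\left(22 + v\right) \frac{1}{2 q}}{9} = \frac{\frac{1}{2} \frac{1}{q} \left(22 + v\right)}{9} = \frac{22 + v}{18 q}$)
$E{\left(g \right)} = 105 + 2 g^{2}$ ($E{\left(g \right)} = \left(g^{2} + g^{2}\right) + 105 = 2 g^{2} + 105 = 105 + 2 g^{2}$)
$U{\left(-180,h{\left(3 \right)} \right)} + E{\left(148 \right)} = \frac{22 - 180}{18 \cdot 13} + \left(105 + 2 \cdot 148^{2}\right) = \frac{1}{18} \cdot \frac{1}{13} \left(-158\right) + \left(105 + 2 \cdot 21904\right) = - \frac{79}{117} + \left(105 + 43808\right) = - \frac{79}{117} + 43913 = \frac{5137742}{117}$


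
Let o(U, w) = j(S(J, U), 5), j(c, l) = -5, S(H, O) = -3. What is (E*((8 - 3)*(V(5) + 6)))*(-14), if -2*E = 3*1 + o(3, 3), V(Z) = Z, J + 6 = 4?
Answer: -770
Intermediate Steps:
J = -2 (J = -6 + 4 = -2)
o(U, w) = -5
E = 1 (E = -(3*1 - 5)/2 = -(3 - 5)/2 = -1/2*(-2) = 1)
(E*((8 - 3)*(V(5) + 6)))*(-14) = (1*((8 - 3)*(5 + 6)))*(-14) = (1*(5*11))*(-14) = (1*55)*(-14) = 55*(-14) = -770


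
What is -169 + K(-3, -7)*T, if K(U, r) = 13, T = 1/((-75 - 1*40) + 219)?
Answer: -1351/8 ≈ -168.88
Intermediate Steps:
T = 1/104 (T = 1/((-75 - 40) + 219) = 1/(-115 + 219) = 1/104 ≈ 0.0096154)
-169 + K(-3, -7)*T = -169 + 13*(1/104) = -169 + 1/8 = -1351/8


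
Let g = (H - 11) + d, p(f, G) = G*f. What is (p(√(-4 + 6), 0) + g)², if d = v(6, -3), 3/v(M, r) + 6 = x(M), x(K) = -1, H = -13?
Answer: 29241/49 ≈ 596.75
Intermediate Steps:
v(M, r) = -3/7 (v(M, r) = 3/(-6 - 1) = 3/(-7) = 3*(-⅐) = -3/7)
d = -3/7 ≈ -0.42857
g = -171/7 (g = (-13 - 11) - 3/7 = -24 - 3/7 = -171/7 ≈ -24.429)
(p(√(-4 + 6), 0) + g)² = (0*√(-4 + 6) - 171/7)² = (0*√2 - 171/7)² = (0 - 171/7)² = (-171/7)² = 29241/49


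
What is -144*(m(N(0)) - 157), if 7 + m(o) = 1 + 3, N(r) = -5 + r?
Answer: 23040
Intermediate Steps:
m(o) = -3 (m(o) = -7 + (1 + 3) = -7 + 4 = -3)
-144*(m(N(0)) - 157) = -144*(-3 - 157) = -144*(-160) = 23040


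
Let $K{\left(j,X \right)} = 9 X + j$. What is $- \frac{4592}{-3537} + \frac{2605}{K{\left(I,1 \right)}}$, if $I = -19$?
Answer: $- \frac{1833593}{7074} \approx -259.2$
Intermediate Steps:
$K{\left(j,X \right)} = j + 9 X$
$- \frac{4592}{-3537} + \frac{2605}{K{\left(I,1 \right)}} = - \frac{4592}{-3537} + \frac{2605}{-19 + 9 \cdot 1} = \left(-4592\right) \left(- \frac{1}{3537}\right) + \frac{2605}{-19 + 9} = \frac{4592}{3537} + \frac{2605}{-10} = \frac{4592}{3537} + 2605 \left(- \frac{1}{10}\right) = \frac{4592}{3537} - \frac{521}{2} = - \frac{1833593}{7074}$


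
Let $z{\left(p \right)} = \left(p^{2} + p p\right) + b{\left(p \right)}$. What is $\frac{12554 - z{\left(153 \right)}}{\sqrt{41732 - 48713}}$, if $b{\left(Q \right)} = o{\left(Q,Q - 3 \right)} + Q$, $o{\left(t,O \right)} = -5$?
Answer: $\frac{34412 i \sqrt{6981}}{6981} \approx 411.86 i$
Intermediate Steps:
$b{\left(Q \right)} = -5 + Q$
$z{\left(p \right)} = -5 + p + 2 p^{2}$ ($z{\left(p \right)} = \left(p^{2} + p p\right) + \left(-5 + p\right) = \left(p^{2} + p^{2}\right) + \left(-5 + p\right) = 2 p^{2} + \left(-5 + p\right) = -5 + p + 2 p^{2}$)
$\frac{12554 - z{\left(153 \right)}}{\sqrt{41732 - 48713}} = \frac{12554 - \left(-5 + 153 + 2 \cdot 153^{2}\right)}{\sqrt{41732 - 48713}} = \frac{12554 - \left(-5 + 153 + 2 \cdot 23409\right)}{\sqrt{-6981}} = \frac{12554 - \left(-5 + 153 + 46818\right)}{i \sqrt{6981}} = \left(12554 - 46966\right) \left(- \frac{i \sqrt{6981}}{6981}\right) = - 34412 \left(- \frac{i \sqrt{6981}}{6981}\right) = \frac{34412 i \sqrt{6981}}{6981}$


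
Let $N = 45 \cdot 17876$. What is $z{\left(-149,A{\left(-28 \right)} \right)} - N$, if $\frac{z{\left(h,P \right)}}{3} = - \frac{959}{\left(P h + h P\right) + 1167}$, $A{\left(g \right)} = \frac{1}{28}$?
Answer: $- \frac{13022795658}{16189} \approx -8.0442 \cdot 10^{5}$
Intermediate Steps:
$N = 804420$
$A{\left(g \right)} = \frac{1}{28}$
$z{\left(h,P \right)} = - \frac{2877}{1167 + 2 P h}$ ($z{\left(h,P \right)} = 3 \left(- \frac{959}{\left(P h + h P\right) + 1167}\right) = 3 \left(- \frac{959}{\left(P h + P h\right) + 1167}\right) = 3 \left(- \frac{959}{2 P h + 1167}\right) = 3 \left(- \frac{959}{1167 + 2 P h}\right) = - \frac{2877}{1167 + 2 P h}$)
$z{\left(-149,A{\left(-28 \right)} \right)} - N = - \frac{2877}{1167 + 2 \cdot \frac{1}{28} \left(-149\right)} - 804420 = - \frac{2877}{1167 - \frac{149}{14}} - 804420 = - \frac{2877}{\frac{16189}{14}} - 804420 = \left(-2877\right) \frac{14}{16189} - 804420 = - \frac{40278}{16189} - 804420 = - \frac{13022795658}{16189}$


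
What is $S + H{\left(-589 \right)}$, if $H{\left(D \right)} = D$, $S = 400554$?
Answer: $399965$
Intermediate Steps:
$S + H{\left(-589 \right)} = 400554 - 589 = 399965$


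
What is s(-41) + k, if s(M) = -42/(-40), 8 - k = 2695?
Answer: -53719/20 ≈ -2685.9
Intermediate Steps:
k = -2687 (k = 8 - 1*2695 = 8 - 2695 = -2687)
s(M) = 21/20 (s(M) = -42*(-1/40) = 21/20)
s(-41) + k = 21/20 - 2687 = -53719/20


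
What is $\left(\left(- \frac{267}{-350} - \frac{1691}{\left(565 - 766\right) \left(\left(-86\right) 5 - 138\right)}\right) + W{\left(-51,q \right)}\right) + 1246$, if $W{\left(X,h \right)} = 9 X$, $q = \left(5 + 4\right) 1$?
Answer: $\frac{15738733303}{19979400} \approx 787.75$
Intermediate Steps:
$q = 9$ ($q = 9 \cdot 1 = 9$)
$\left(\left(- \frac{267}{-350} - \frac{1691}{\left(565 - 766\right) \left(\left(-86\right) 5 - 138\right)}\right) + W{\left(-51,q \right)}\right) + 1246 = \left(\left(- \frac{267}{-350} - \frac{1691}{\left(565 - 766\right) \left(\left(-86\right) 5 - 138\right)}\right) + 9 \left(-51\right)\right) + 1246 = \left(\left(\left(-267\right) \left(- \frac{1}{350}\right) - \frac{1691}{\left(-201\right) \left(-430 - 138\right)}\right) - 459\right) + 1246 = \left(\left(\frac{267}{350} - \frac{1691}{\left(-201\right) \left(-568\right)}\right) - 459\right) + 1246 = \left(\left(\frac{267}{350} - \frac{1691}{114168}\right) - 459\right) + 1246 = \left(\frac{14945503}{19979400} - 459\right) + 1246 = - \frac{9155599097}{19979400} + 1246 = \frac{15738733303}{19979400}$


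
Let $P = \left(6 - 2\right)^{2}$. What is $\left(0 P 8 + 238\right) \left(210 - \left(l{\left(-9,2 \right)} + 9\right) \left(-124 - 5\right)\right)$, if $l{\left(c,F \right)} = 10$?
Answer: $633318$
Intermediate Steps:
$P = 16$ ($P = 4^{2} = 16$)
$\left(0 P 8 + 238\right) \left(210 - \left(l{\left(-9,2 \right)} + 9\right) \left(-124 - 5\right)\right) = \left(0 \cdot 16 \cdot 8 + 238\right) \left(210 - \left(10 + 9\right) \left(-124 - 5\right)\right) = \left(0 \cdot 8 + 238\right) \left(210 - 19 \left(-129\right)\right) = \left(0 + 238\right) \left(210 - -2451\right) = 238 \left(210 + 2451\right) = 238 \cdot 2661 = 633318$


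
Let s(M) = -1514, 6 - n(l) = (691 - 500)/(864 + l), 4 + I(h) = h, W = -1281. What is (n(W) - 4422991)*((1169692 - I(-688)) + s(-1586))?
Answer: -2155845773633980/417 ≈ -5.1699e+12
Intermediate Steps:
I(h) = -4 + h
n(l) = 6 - 191/(864 + l) (n(l) = 6 - (691 - 500)/(864 + l) = 6 - 191/(864 + l))
(n(W) - 4422991)*((1169692 - I(-688)) + s(-1586)) = ((4993 + 6*(-1281))/(864 - 1281) - 4422991)*((1169692 - (-4 - 688)) - 1514) = ((4993 - 7686)/(-417) - 4422991)*((1169692 - 1*(-692)) - 1514) = (-1/417*(-2693) - 4422991)*((1169692 + 692) - 1514) = (2693/417 - 4422991)*(1170384 - 1514) = -1844384554/417*1168870 = -2155845773633980/417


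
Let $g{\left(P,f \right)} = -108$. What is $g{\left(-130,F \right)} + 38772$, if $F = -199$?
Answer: $38664$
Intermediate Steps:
$g{\left(-130,F \right)} + 38772 = -108 + 38772 = 38664$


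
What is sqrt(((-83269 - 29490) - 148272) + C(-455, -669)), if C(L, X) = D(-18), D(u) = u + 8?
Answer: I*sqrt(261041) ≈ 510.92*I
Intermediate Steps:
D(u) = 8 + u
C(L, X) = -10 (C(L, X) = 8 - 18 = -10)
sqrt(((-83269 - 29490) - 148272) + C(-455, -669)) = sqrt(((-83269 - 29490) - 148272) - 10) = sqrt((-112759 - 148272) - 10) = sqrt(-261031 - 10) = sqrt(-261041) = I*sqrt(261041)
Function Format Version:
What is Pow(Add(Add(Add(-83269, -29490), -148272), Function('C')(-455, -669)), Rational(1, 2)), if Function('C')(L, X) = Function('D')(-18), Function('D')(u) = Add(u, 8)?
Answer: Mul(I, Pow(261041, Rational(1, 2))) ≈ Mul(510.92, I)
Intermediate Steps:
Function('D')(u) = Add(8, u)
Function('C')(L, X) = -10 (Function('C')(L, X) = Add(8, -18) = -10)
Pow(Add(Add(Add(-83269, -29490), -148272), Function('C')(-455, -669)), Rational(1, 2)) = Pow(Add(Add(Add(-83269, -29490), -148272), -10), Rational(1, 2)) = Pow(Add(Add(-112759, -148272), -10), Rational(1, 2)) = Pow(Add(-261031, -10), Rational(1, 2)) = Pow(-261041, Rational(1, 2)) = Mul(I, Pow(261041, Rational(1, 2)))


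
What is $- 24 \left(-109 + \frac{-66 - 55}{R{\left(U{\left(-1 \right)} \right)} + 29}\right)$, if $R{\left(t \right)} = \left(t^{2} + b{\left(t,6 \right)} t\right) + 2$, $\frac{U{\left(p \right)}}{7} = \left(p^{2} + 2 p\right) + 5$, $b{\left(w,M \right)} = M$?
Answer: $\frac{2574432}{983} \approx 2619.0$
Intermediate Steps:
$U{\left(p \right)} = 35 + 7 p^{2} + 14 p$ ($U{\left(p \right)} = 7 \left(\left(p^{2} + 2 p\right) + 5\right) = 7 \left(5 + p^{2} + 2 p\right) = 35 + 7 p^{2} + 14 p$)
$R{\left(t \right)} = 2 + t^{2} + 6 t$ ($R{\left(t \right)} = \left(t^{2} + 6 t\right) + 2 = 2 + t^{2} + 6 t$)
$- 24 \left(-109 + \frac{-66 - 55}{R{\left(U{\left(-1 \right)} \right)} + 29}\right) = - 24 \left(-109 + \frac{-66 - 55}{\left(2 + \left(35 + 7 \left(-1\right)^{2} + 14 \left(-1\right)\right)^{2} + 6 \left(35 + 7 \left(-1\right)^{2} + 14 \left(-1\right)\right)\right) + 29}\right) = - 24 \left(-109 - \frac{121}{\left(2 + \left(35 + 7 \cdot 1 - 14\right)^{2} + 6 \left(35 + 7 \cdot 1 - 14\right)\right) + 29}\right) = - 24 \left(-109 - \frac{121}{\left(2 + \left(35 + 7 - 14\right)^{2} + 6 \left(35 + 7 - 14\right)\right) + 29}\right) = - 24 \left(-109 - \frac{121}{\left(2 + 28^{2} + 6 \cdot 28\right) + 29}\right) = - 24 \left(-109 - \frac{121}{\left(2 + 784 + 168\right) + 29}\right) = - 24 \left(-109 - \frac{121}{954 + 29}\right) = - 24 \left(-109 - \frac{121}{983}\right) = \left(-24\right) \left(- \frac{107268}{983}\right) = \frac{2574432}{983}$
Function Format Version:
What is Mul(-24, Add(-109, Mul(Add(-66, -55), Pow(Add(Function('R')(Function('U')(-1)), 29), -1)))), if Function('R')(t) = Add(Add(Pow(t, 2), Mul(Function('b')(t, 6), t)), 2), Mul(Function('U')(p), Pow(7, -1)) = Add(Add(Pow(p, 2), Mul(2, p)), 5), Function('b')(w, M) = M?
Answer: Rational(2574432, 983) ≈ 2619.0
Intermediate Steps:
Function('U')(p) = Add(35, Mul(7, Pow(p, 2)), Mul(14, p)) (Function('U')(p) = Mul(7, Add(Add(Pow(p, 2), Mul(2, p)), 5)) = Mul(7, Add(5, Pow(p, 2), Mul(2, p))) = Add(35, Mul(7, Pow(p, 2)), Mul(14, p)))
Function('R')(t) = Add(2, Pow(t, 2), Mul(6, t)) (Function('R')(t) = Add(Add(Pow(t, 2), Mul(6, t)), 2) = Add(2, Pow(t, 2), Mul(6, t)))
Mul(-24, Add(-109, Mul(Add(-66, -55), Pow(Add(Function('R')(Function('U')(-1)), 29), -1)))) = Mul(-24, Add(-109, Mul(Add(-66, -55), Pow(Add(Add(2, Pow(Add(35, Mul(7, Pow(-1, 2)), Mul(14, -1)), 2), Mul(6, Add(35, Mul(7, Pow(-1, 2)), Mul(14, -1)))), 29), -1)))) = Mul(-24, Add(-109, Mul(-121, Pow(Add(Add(2, Pow(Add(35, Mul(7, 1), -14), 2), Mul(6, Add(35, Mul(7, 1), -14))), 29), -1)))) = Mul(-24, Add(-109, Mul(-121, Pow(Add(Add(2, Pow(Add(35, 7, -14), 2), Mul(6, Add(35, 7, -14))), 29), -1)))) = Mul(-24, Add(-109, Mul(-121, Pow(Add(Add(2, Pow(28, 2), Mul(6, 28)), 29), -1)))) = Mul(-24, Add(-109, Mul(-121, Pow(Add(Add(2, 784, 168), 29), -1)))) = Mul(-24, Add(-109, Mul(-121, Pow(Add(954, 29), -1)))) = Mul(-24, Add(-109, Mul(-121, Pow(983, -1)))) = Mul(-24, Add(-109, Mul(-121, Rational(1, 983)))) = Mul(-24, Add(-109, Rational(-121, 983))) = Mul(-24, Rational(-107268, 983)) = Rational(2574432, 983)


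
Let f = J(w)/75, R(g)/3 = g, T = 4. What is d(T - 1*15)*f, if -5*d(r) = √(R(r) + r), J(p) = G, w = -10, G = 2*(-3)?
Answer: 4*I*√11/125 ≈ 0.10613*I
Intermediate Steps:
G = -6
R(g) = 3*g
J(p) = -6
d(r) = -2*√r/5 (d(r) = -√(3*r + r)/5 = -2*√r/5)
f = -2/25 (f = -6/75 = -6*1/75 = -2/25 ≈ -0.080000)
d(T - 1*15)*f = -2*√(4 - 1*15)/5*(-2/25) = -2*√(4 - 15)/5*(-2/25) = -2*I*√11/5*(-2/25) = 4*I*√11/125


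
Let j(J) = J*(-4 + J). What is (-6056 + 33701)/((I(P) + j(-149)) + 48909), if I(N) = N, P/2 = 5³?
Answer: 27645/71956 ≈ 0.38419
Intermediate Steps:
P = 250 (P = 2*5³ = 2*125 = 250)
(-6056 + 33701)/((I(P) + j(-149)) + 48909) = (-6056 + 33701)/((250 - 149*(-4 - 149)) + 48909) = 27645/((250 - 149*(-153)) + 48909) = 27645/((250 + 22797) + 48909) = 27645/(23047 + 48909) = 27645/71956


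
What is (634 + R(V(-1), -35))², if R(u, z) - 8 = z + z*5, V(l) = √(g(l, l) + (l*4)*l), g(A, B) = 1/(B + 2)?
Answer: 186624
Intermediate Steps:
g(A, B) = 1/(2 + B)
V(l) = √(1/(2 + l) + 4*l²) (V(l) = √(1/(2 + l) + (l*4)*l) = √(1/(2 + l) + (4*l)*l) = √(1/(2 + l) + 4*l²))
R(u, z) = 8 + 6*z (R(u, z) = 8 + (z + z*5) = 8 + (z + 5*z) = 8 + 6*z)
(634 + R(V(-1), -35))² = (634 + (8 + 6*(-35)))² = (634 + (8 - 210))² = (634 - 202)² = 432² = 186624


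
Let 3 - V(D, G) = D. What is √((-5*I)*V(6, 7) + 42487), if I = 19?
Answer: 34*√37 ≈ 206.81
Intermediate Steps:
V(D, G) = 3 - D
√((-5*I)*V(6, 7) + 42487) = √((-5*19)*(3 - 1*6) + 42487) = √(-95*(3 - 6) + 42487) = √(-95*(-3) + 42487) = √(285 + 42487) = √42772 = 34*√37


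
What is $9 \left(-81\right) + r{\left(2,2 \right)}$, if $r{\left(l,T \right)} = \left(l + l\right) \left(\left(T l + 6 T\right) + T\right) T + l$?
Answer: $-583$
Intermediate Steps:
$r{\left(l,T \right)} = l + 2 T l \left(7 T + T l\right)$ ($r{\left(l,T \right)} = 2 l \left(\left(6 T + T l\right) + T\right) T + l = 2 l \left(7 T + T l\right) T + l = 2 T l \left(7 T + T l\right) + l = l + 2 T l \left(7 T + T l\right)$)
$9 \left(-81\right) + r{\left(2,2 \right)} = 9 \left(-81\right) + 2 \left(1 + 14 \cdot 2^{2} + 2 \cdot 2 \cdot 2^{2}\right) = -729 + 2 \left(1 + 14 \cdot 4 + 2 \cdot 2 \cdot 4\right) = -729 + 2 \left(1 + 56 + 16\right) = -729 + 2 \cdot 73 = -729 + 146 = -583$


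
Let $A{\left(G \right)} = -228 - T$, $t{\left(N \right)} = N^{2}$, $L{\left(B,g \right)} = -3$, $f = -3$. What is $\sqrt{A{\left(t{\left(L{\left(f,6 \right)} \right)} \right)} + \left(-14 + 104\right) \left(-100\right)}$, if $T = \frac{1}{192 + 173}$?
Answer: $\frac{i \sqrt{1229400665}}{365} \approx 96.063 i$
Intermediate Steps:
$T = \frac{1}{365} \approx 0.0027397$
$A{\left(G \right)} = - \frac{83221}{365}$ ($A{\left(G \right)} = -228 - \frac{1}{365} = - \frac{83221}{365}$)
$\sqrt{A{\left(t{\left(L{\left(f,6 \right)} \right)} \right)} + \left(-14 + 104\right) \left(-100\right)} = \sqrt{- \frac{83221}{365} + \left(-14 + 104\right) \left(-100\right)} = \sqrt{- \frac{83221}{365} + 90 \left(-100\right)} = \sqrt{- \frac{83221}{365} - 9000} = \sqrt{- \frac{3368221}{365}} = \frac{i \sqrt{1229400665}}{365}$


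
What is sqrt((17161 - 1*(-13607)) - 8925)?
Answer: 3*sqrt(2427) ≈ 147.79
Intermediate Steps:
sqrt((17161 - 1*(-13607)) - 8925) = sqrt((17161 + 13607) - 8925) = sqrt(30768 - 8925) = sqrt(21843) = 3*sqrt(2427)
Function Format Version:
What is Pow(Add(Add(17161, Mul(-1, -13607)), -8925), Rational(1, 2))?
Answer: Mul(3, Pow(2427, Rational(1, 2))) ≈ 147.79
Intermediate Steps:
Pow(Add(Add(17161, Mul(-1, -13607)), -8925), Rational(1, 2)) = Pow(Add(Add(17161, 13607), -8925), Rational(1, 2)) = Pow(Add(30768, -8925), Rational(1, 2)) = Pow(21843, Rational(1, 2)) = Mul(3, Pow(2427, Rational(1, 2)))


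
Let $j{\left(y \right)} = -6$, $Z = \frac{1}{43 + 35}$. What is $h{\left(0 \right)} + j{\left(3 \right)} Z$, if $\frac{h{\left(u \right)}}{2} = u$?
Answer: $- \frac{1}{13} \approx -0.076923$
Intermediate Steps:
$h{\left(u \right)} = 2 u$
$Z = \frac{1}{78} \approx 0.012821$
$h{\left(0 \right)} + j{\left(3 \right)} Z = 2 \cdot 0 - \frac{1}{13} = 0 - \frac{1}{13} = - \frac{1}{13}$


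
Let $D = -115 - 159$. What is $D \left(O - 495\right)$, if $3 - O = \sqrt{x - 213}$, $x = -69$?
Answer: $134808 + 274 i \sqrt{282} \approx 1.3481 \cdot 10^{5} + 4601.2 i$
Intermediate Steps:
$D = -274$ ($D = -115 - 159 = -274$)
$O = 3 - i \sqrt{282}$ ($O = 3 - \sqrt{-69 - 213} = 3 - \sqrt{-282} = 3 - i \sqrt{282} \approx 3.0 - 16.793 i$)
$D \left(O - 495\right) = - 274 \left(\left(3 - i \sqrt{282}\right) - 495\right) = - 274 \left(-492 - i \sqrt{282}\right) = 134808 + 274 i \sqrt{282}$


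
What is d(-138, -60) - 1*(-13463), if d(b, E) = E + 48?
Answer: 13451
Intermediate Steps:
d(b, E) = 48 + E
d(-138, -60) - 1*(-13463) = (48 - 60) - 1*(-13463) = -12 + 13463 = 13451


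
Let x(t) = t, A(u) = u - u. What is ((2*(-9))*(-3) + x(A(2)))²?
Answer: 2916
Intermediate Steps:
A(u) = 0
((2*(-9))*(-3) + x(A(2)))² = ((2*(-9))*(-3) + 0)² = (-18*(-3) + 0)² = (54 + 0)² = 54² = 2916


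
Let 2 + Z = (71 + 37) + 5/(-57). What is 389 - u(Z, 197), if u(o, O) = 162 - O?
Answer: 424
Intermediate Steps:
Z = 6037/57 (Z = -2 + ((71 + 37) + 5/(-57)) = -2 + (108 + 5*(-1/57)) = -2 + (108 - 5/57) = -2 + 6151/57 = 6037/57 ≈ 105.91)
389 - u(Z, 197) = 389 - (162 - 1*197) = 389 - (162 - 197) = 389 - 1*(-35) = 389 + 35 = 424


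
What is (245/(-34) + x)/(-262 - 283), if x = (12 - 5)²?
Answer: -1421/18530 ≈ -0.076687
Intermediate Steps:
x = 49 (x = 7² = 49)
(245/(-34) + x)/(-262 - 283) = (245/(-34) + 49)/(-262 - 283) = (245*(-1/34) + 49)/(-545) = (-245/34 + 49)*(-1/545) = (1421/34)*(-1/545) = -1421/18530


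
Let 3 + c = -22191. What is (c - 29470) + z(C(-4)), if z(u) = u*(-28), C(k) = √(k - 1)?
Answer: -51664 - 28*I*√5 ≈ -51664.0 - 62.61*I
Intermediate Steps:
C(k) = √(-1 + k)
z(u) = -28*u
c = -22194 (c = -3 - 22191 = -22194)
(c - 29470) + z(C(-4)) = (-22194 - 29470) - 28*√(-1 - 4) = -51664 - 28*I*√5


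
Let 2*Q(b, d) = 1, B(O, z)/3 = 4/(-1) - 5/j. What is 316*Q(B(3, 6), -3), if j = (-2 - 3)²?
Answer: 158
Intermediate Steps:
j = 25 (j = (-5)² = 25)
B(O, z) = -63/5 (B(O, z) = 3*(4/(-1) - 5/25) = 3*(4*(-1) - 5*1/25) = 3*(-4 - ⅕) = 3*(-21/5) = -63/5)
Q(b, d) = ½ (Q(b, d) = (½)*1 = ½)
316*Q(B(3, 6), -3) = 316*(½) = 158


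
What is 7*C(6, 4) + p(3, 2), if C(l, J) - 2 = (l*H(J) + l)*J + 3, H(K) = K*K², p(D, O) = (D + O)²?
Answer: 10980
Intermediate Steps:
H(K) = K³
C(l, J) = 5 + J*(l + l*J³) (C(l, J) = 2 + ((l*J³ + l)*J + 3) = 2 + ((l + l*J³)*J + 3) = 2 + (J*(l + l*J³) + 3) = 2 + (3 + J*(l + l*J³)) = 5 + J*(l + l*J³))
7*C(6, 4) + p(3, 2) = 7*(5 + 4*6 + 6*4⁴) + (3 + 2)² = 7*(5 + 24 + 6*256) + 5² = 7*(5 + 24 + 1536) + 25 = 7*1565 + 25 = 10955 + 25 = 10980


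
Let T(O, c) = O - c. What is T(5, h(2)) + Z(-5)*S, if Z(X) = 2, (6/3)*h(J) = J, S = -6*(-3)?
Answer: 40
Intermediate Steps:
S = 18
h(J) = J/2
T(5, h(2)) + Z(-5)*S = (5 - 2/2) + 2*18 = (5 - 1*1) + 36 = (5 - 1) + 36 = 4 + 36 = 40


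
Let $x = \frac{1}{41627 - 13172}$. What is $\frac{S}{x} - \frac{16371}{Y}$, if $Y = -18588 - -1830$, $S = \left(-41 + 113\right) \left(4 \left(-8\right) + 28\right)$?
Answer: $- \frac{15259162661}{1862} \approx -8.195 \cdot 10^{6}$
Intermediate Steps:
$S = -288$ ($S = 72 \left(-32 + 28\right) = 72 \left(-4\right) = -288$)
$x = \frac{1}{28455} \approx 3.5143 \cdot 10^{-5}$
$Y = -16758$ ($Y = -18588 + 1830 = -16758$)
$\frac{S}{x} - \frac{16371}{Y} = - 288 \frac{1}{\frac{1}{28455}} - \frac{16371}{-16758} = \left(-288\right) 28455 - - \frac{1819}{1862} = -8195040 + \frac{1819}{1862} = - \frac{15259162661}{1862}$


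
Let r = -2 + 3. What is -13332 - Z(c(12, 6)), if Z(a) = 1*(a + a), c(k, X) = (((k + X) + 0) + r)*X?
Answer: -13560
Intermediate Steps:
r = 1
c(k, X) = X*(1 + X + k) (c(k, X) = (((k + X) + 0) + 1)*X = (((X + k) + 0) + 1)*X = ((X + k) + 1)*X = (1 + X + k)*X = X*(1 + X + k))
Z(a) = 2*a (Z(a) = 1*(2*a) = 2*a)
-13332 - Z(c(12, 6)) = -13332 - 2*6*(1 + 6 + 12) = -13332 - 2*6*19 = -13332 - 2*114 = -13332 - 1*228 = -13332 - 228 = -13560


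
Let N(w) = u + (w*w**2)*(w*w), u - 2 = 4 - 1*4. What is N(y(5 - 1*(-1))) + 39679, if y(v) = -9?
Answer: -19368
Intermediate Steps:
u = 2 (u = 2 + (4 - 1*4) = 2 + (4 - 4) = 2 + 0 = 2)
N(w) = 2 + w**5 (N(w) = 2 + (w*w**2)*(w*w) = 2 + w**3*w**2 = 2 + w**5)
N(y(5 - 1*(-1))) + 39679 = (2 + (-9)**5) + 39679 = (2 - 59049) + 39679 = -59047 + 39679 = -19368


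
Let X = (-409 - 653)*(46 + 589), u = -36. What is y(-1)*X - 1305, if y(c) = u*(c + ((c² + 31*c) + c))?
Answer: -776875545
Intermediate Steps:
X = -674370 (X = -1062*635 = -674370)
y(c) = -1188*c - 36*c² (y(c) = -36*(c + ((c² + 31*c) + c)) = -36*(c + (c² + 32*c)) = -36*(c² + 33*c) = -1188*c - 36*c²)
y(-1)*X - 1305 = -36*(-1)*(33 - 1)*(-674370) - 1305 = -36*(-1)*32*(-674370) - 1305 = 1152*(-674370) - 1305 = -776874240 - 1305 = -776875545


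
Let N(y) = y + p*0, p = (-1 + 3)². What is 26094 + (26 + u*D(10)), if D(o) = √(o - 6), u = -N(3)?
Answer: 26114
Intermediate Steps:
p = 4 (p = 2² = 4)
N(y) = y (N(y) = y + 4*0 = y + 0 = y)
u = -3 (u = -1*3 = -3)
D(o) = √(-6 + o)
26094 + (26 + u*D(10)) = 26094 + (26 - 3*√(-6 + 10)) = 26094 + (26 - 3*√4) = 26094 + (26 - 3*2) = 26094 + (26 - 6) = 26094 + 20 = 26114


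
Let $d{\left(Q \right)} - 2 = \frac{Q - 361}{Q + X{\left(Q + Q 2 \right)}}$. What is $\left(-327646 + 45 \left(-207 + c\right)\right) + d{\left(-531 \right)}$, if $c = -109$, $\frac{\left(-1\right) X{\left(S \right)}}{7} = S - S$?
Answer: $- \frac{181528892}{531} \approx -3.4186 \cdot 10^{5}$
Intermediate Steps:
$X{\left(S \right)} = 0$ ($X{\left(S \right)} = - 7 \left(S - S\right) = \left(-7\right) 0 = 0$)
$d{\left(Q \right)} = 2 + \frac{-361 + Q}{Q}$ ($d{\left(Q \right)} = 2 + \frac{Q - 361}{Q + 0} = 2 + \frac{-361 + Q}{Q}$)
$\left(-327646 + 45 \left(-207 + c\right)\right) + d{\left(-531 \right)} = \left(-327646 + 45 \left(-207 - 109\right)\right) + \left(3 - \frac{361}{-531}\right) = \left(-327646 + 45 \left(-316\right)\right) + \left(3 - - \frac{361}{531}\right) = \left(-327646 - 14220\right) + \left(3 + \frac{361}{531}\right) = -341866 + \frac{1954}{531} = - \frac{181528892}{531}$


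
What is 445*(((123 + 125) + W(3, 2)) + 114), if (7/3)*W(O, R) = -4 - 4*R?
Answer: 1111610/7 ≈ 1.5880e+5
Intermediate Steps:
W(O, R) = -12/7 - 12*R/7 (W(O, R) = 3*(-4 - 4*R)/7 = -12/7 - 12*R/7)
445*(((123 + 125) + W(3, 2)) + 114) = 445*(((123 + 125) + (-12/7 - 12/7*2)) + 114) = 445*((248 + (-12/7 - 24/7)) + 114) = 445*((248 - 36/7) + 114) = 445*(1700/7 + 114) = 445*(2498/7) = 1111610/7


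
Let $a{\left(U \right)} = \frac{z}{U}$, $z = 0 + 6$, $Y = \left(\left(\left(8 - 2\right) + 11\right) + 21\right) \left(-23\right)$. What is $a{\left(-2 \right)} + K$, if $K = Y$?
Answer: $-877$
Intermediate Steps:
$Y = -874$ ($Y = \left(\left(6 + 11\right) + 21\right) \left(-23\right) = \left(17 + 21\right) \left(-23\right) = 38 \left(-23\right) = -874$)
$K = -874$
$z = 6$
$a{\left(U \right)} = \frac{6}{U}$
$a{\left(-2 \right)} + K = \frac{6}{-2} - 874 = 6 \left(- \frac{1}{2}\right) - 874 = -3 - 874 = -877$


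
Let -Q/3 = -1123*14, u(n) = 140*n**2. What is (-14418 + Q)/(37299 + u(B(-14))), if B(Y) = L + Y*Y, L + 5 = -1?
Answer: 32748/5091299 ≈ 0.0064322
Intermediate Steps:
L = -6 (L = -5 - 1 = -6)
B(Y) = -6 + Y**2 (B(Y) = -6 + Y*Y = -6 + Y**2)
Q = 47166 (Q = -(-3369)*14 = -3*(-15722) = 47166)
(-14418 + Q)/(37299 + u(B(-14))) = (-14418 + 47166)/(37299 + 140*(-6 + (-14)**2)**2) = 32748/(37299 + 140*(-6 + 196)**2) = 32748/(37299 + 140*190**2) = 32748/(37299 + 140*36100) = 32748/(37299 + 5054000) = 32748/5091299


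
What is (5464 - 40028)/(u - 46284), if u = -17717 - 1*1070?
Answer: 34564/65071 ≈ 0.53117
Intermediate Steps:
u = -18787 (u = -17717 - 1070 = -18787)
(5464 - 40028)/(u - 46284) = (5464 - 40028)/(-18787 - 46284) = -34564/(-65071) = -34564*(-1/65071) = 34564/65071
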